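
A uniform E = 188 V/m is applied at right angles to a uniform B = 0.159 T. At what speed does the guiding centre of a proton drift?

v_d ≈ 1180 m/s

The steady drift has the magnetic force balancing the electric force, so v_d = E/B.
v_d = 188/0.159 = 1180 m/s.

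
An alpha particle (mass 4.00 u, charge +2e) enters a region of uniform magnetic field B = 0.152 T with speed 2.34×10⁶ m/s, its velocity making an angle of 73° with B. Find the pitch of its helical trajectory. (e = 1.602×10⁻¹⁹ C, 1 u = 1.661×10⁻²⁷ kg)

p ≈ 0.586 m

v∥ = v cosθ = 2.34×10⁶·cos73° ≈ 6.841×10⁵ m/s.
T = 2πm/(|q|B) = 2π(6.644×10⁻²⁷)/((3.204×10⁻¹⁹)(0.152)) ≈ 8.572×10⁻⁷ s.
pitch = v∥ T = (6.841×10⁵)(8.572×10⁻⁷) ≈ 0.586 m.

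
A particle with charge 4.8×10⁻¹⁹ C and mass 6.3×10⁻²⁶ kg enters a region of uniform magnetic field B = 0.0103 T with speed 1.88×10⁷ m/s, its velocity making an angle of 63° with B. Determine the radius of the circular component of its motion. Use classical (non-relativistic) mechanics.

v⊥ = v sinθ = 1.88×10⁷·sin63° ≈ 1.675×10⁷ m/s.
r = m v⊥/(|q|B) = (6.3×10⁻²⁶)(1.675×10⁷)/((4.8×10⁻¹⁹)(0.0103)) ≈ 213 m.

r ≈ 213 m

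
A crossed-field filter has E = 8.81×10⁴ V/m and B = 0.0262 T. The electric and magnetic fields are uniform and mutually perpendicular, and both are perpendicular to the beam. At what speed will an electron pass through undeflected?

Zero net Lorentz force requires |qE| = |q v×B|, i.e. E = vB.
v = E/B = 8.81×10⁴/0.0262 = 3.36×10⁶ m/s.
The result is independent of the particle's charge and mass.

v = 3.36×10⁶ m/s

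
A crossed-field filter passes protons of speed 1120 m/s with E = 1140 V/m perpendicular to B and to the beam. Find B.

Balance of forces in the selector: qE = qvB ⇒ B = E/v.
B = 1140/1120 = 1.02 T.

B = 1.02 T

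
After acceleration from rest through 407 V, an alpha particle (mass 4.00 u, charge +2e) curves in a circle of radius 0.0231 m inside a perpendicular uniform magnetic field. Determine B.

v = √(2|q|V/m) = √(2·3.204×10⁻¹⁹·407/6.644×10⁻²⁷) ≈ 1.981×10⁵ m/s.
B = mv/(|q|r) = (6.644×10⁻²⁷)(1.981×10⁵)/((3.204×10⁻¹⁹)(0.0231)) ≈ 0.178 T.

B ≈ 0.178 T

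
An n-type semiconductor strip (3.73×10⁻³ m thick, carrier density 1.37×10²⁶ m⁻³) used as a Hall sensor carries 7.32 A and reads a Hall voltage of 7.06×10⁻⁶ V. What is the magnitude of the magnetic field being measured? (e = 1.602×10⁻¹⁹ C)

From V_H = IB/(n e t), B = V_H n e t / I.
B = (7.06×10⁻⁶)(1.37×10²⁶)(1.602×10⁻¹⁹)(3.73×10⁻³)/7.32 ≈ 0.0790 T.

B ≈ 0.0790 T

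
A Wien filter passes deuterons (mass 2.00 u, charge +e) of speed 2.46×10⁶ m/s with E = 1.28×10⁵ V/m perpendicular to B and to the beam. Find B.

Balance of forces in the selector: qE = qvB ⇒ B = E/v.
B = 1.28×10⁵/2.46×10⁶ = 0.0520 T.

B = 0.0520 T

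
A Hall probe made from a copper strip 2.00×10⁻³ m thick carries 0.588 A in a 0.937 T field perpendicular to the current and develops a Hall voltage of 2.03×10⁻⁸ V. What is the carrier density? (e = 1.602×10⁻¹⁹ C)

From V_H = IB/(n e t), n = IB/(V_H e t).
n = (0.588)(0.937)/((2.03×10⁻⁸)(1.602×10⁻¹⁹)(2.00×10⁻³)) ≈ 8.47×10²⁸ m⁻³.

n ≈ 8.47×10²⁸ m⁻³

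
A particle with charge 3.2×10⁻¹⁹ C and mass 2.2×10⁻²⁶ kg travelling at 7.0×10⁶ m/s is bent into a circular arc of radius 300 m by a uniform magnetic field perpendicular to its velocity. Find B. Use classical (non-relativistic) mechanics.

B ≈ 1.6×10⁻³ T

From |q|vB = mv²/r, B = mv/(|q|r).
B = (2.2×10⁻²⁶)(7.0×10⁶)/((3.2×10⁻¹⁹)(300)) ≈ 1.6×10⁻³ T.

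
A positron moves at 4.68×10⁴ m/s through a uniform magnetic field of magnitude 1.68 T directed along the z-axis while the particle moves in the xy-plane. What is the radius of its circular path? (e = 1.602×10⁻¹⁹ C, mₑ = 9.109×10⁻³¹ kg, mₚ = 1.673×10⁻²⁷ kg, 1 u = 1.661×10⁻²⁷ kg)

The magnetic force provides the centripetal force: |q|vB = mv²/r.
r = mv/(|q|B) = (9.109×10⁻³¹)(4.68×10⁴)/((1.602×10⁻¹⁹)(1.68)) ≈ 1.58×10⁻⁷ m.

r ≈ 1.58×10⁻⁷ m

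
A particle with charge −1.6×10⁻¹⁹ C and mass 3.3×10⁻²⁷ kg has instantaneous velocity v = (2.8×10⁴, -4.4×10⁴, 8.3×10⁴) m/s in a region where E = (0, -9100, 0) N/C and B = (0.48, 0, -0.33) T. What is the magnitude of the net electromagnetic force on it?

|F| ≈ 7.60×10⁻¹⁵ N

v×B = (1.45×10⁴, 4.91×10⁴, 2.11×10⁴) N/C.
E + v×B = (1.45×10⁴, 4.00×10⁴, 2.11×10⁴) N/C.
F = q(E + v×B) = (−1.6×10⁻¹⁹ C)·(1.45×10⁴, 4.00×10⁴, 2.11×10⁴) = (-2.32×10⁻¹⁵, -6.40×10⁻¹⁵, -3.38×10⁻¹⁵) N.
|F| = 7.60×10⁻¹⁵ N.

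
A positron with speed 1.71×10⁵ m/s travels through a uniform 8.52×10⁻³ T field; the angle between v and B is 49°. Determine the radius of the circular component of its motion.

r ≈ 8.61×10⁻⁵ m

v⊥ = v sinθ = 1.71×10⁵·sin49° ≈ 1.291×10⁵ m/s.
r = m v⊥/(|q|B) = (9.109×10⁻³¹)(1.291×10⁵)/((1.602×10⁻¹⁹)(8.52×10⁻³)) ≈ 8.61×10⁻⁵ m.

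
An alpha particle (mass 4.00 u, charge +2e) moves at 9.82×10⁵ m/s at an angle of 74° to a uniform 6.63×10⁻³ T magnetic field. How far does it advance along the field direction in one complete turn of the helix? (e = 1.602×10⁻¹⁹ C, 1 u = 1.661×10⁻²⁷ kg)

p ≈ 5.32 m

v∥ = v cosθ = 9.82×10⁵·cos74° ≈ 2.707×10⁵ m/s.
T = 2πm/(|q|B) = 2π(6.644×10⁻²⁷)/((3.204×10⁻¹⁹)(6.63×10⁻³)) ≈ 1.965×10⁻⁵ s.
pitch = v∥ T = (2.707×10⁵)(1.965×10⁻⁵) ≈ 5.32 m.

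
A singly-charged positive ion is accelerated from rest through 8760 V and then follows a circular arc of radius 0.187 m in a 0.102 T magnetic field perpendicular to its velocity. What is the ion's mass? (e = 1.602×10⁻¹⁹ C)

m ≈ 3.33×10⁻²⁷ kg

Combine |q|V = ½mv² and r = mv/(|q|B): eliminate v to get m = qB²r²/(2V).
m = (1.602×10⁻¹⁹)(0.102)²(0.187)²/(2·8760) ≈ 3.33×10⁻²⁷ kg.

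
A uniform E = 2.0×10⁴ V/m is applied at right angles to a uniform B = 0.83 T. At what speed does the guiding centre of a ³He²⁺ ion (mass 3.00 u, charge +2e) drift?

The steady drift has the magnetic force balancing the electric force, so v_d = E/B.
v_d = 2.0×10⁴/0.83 = 2.4×10⁴ m/s.

v_d ≈ 2.4×10⁴ m/s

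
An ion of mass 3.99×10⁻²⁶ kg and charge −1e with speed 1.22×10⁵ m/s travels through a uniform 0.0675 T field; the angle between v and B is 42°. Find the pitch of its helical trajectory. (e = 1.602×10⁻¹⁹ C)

v∥ = v cosθ = 1.22×10⁵·cos42° ≈ 9.066×10⁴ m/s.
T = 2πm/(|q|B) = 2π(3.99×10⁻²⁶)/((1.602×10⁻¹⁹)(0.0675)) ≈ 2.318×10⁻⁵ s.
pitch = v∥ T = (9.066×10⁴)(2.318×10⁻⁵) ≈ 2.10 m.

p ≈ 2.10 m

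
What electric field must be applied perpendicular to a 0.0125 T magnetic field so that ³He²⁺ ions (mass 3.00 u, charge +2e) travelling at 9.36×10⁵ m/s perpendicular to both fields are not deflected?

For straight-line motion qE = qvB, so E = vB.
E = 9.36×10⁵ × 0.0125 = 1.17×10⁴ V/m.

E = 1.17×10⁴ V/m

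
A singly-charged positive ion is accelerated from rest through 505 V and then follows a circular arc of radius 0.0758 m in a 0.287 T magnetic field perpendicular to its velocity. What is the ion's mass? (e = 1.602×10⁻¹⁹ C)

m ≈ 7.51×10⁻²⁶ kg

Combine |q|V = ½mv² and r = mv/(|q|B): eliminate v to get m = qB²r²/(2V).
m = (1.602×10⁻¹⁹)(0.287)²(0.0758)²/(2·505) ≈ 7.51×10⁻²⁶ kg.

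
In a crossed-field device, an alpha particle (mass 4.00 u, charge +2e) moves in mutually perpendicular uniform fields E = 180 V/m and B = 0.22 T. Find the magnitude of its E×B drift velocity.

v_d ≈ 820 m/s

In crossed fields the guiding centre drifts at v_d = |E×B|/B² = E/B, independent of charge and mass.
v_d = 180/0.22 = 820 m/s.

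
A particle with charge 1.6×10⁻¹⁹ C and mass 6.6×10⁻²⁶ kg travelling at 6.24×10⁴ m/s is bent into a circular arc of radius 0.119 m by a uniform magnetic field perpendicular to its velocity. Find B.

B ≈ 0.216 T

From |q|vB = mv²/r, B = mv/(|q|r).
B = (6.6×10⁻²⁶)(6.24×10⁴)/((1.6×10⁻¹⁹)(0.119)) ≈ 0.216 T.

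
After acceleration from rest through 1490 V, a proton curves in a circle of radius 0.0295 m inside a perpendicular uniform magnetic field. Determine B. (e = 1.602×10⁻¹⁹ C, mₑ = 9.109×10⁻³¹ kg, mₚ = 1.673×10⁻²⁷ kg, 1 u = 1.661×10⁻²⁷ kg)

v = √(2|q|V/m) = √(2·1.602×10⁻¹⁹·1490/1.673×10⁻²⁷) ≈ 5.342×10⁵ m/s.
B = mv/(|q|r) = (1.673×10⁻²⁷)(5.342×10⁵)/((1.602×10⁻¹⁹)(0.0295)) ≈ 0.189 T.

B ≈ 0.189 T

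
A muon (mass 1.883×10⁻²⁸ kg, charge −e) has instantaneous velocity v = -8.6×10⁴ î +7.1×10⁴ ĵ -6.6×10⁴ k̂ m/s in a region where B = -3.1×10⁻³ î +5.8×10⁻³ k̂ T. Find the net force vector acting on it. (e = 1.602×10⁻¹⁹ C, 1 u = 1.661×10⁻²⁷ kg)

v×B = (412, 703, 220) N/C.
F = q v×B = (−1.602×10⁻¹⁹ C)·(412, 703, 220) = (-6.60×10⁻¹⁷, -1.13×10⁻¹⁶, -3.53×10⁻¹⁷) N.

F ≈ (-6.60×10⁻¹⁷, -1.13×10⁻¹⁶, -3.53×10⁻¹⁷) N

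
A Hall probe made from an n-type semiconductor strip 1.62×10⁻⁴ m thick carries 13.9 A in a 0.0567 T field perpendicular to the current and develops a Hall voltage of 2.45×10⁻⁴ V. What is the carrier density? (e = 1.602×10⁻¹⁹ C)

From V_H = IB/(n e t), n = IB/(V_H e t).
n = (13.9)(0.0567)/((2.45×10⁻⁴)(1.602×10⁻¹⁹)(1.62×10⁻⁴)) ≈ 1.24×10²⁶ m⁻³.

n ≈ 1.24×10²⁶ m⁻³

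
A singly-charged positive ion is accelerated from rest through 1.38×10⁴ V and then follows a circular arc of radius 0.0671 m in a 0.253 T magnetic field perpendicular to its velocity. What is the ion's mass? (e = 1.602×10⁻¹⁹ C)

m ≈ 1.67×10⁻²⁷ kg

Combine |q|V = ½mv² and r = mv/(|q|B): eliminate v to get m = qB²r²/(2V).
m = (1.602×10⁻¹⁹)(0.253)²(0.0671)²/(2·1.38×10⁴) ≈ 1.67×10⁻²⁷ kg.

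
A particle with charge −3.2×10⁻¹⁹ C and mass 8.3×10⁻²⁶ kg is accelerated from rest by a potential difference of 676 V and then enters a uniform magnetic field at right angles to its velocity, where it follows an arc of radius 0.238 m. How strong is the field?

B ≈ 0.0787 T

v = √(2|q|V/m) = √(2·3.2×10⁻¹⁹·676/8.3×10⁻²⁶) ≈ 7.220×10⁴ m/s.
B = mv/(|q|r) = (8.3×10⁻²⁶)(7.220×10⁴)/((3.2×10⁻¹⁹)(0.238)) ≈ 0.0787 T.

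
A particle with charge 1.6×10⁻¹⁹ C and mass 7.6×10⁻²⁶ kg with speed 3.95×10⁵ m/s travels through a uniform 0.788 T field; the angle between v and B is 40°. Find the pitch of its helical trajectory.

v∥ = v cosθ = 3.95×10⁵·cos40° ≈ 3.026×10⁵ m/s.
T = 2πm/(|q|B) = 2π(7.6×10⁻²⁶)/((1.6×10⁻¹⁹)(0.788)) ≈ 3.787×10⁻⁶ s.
pitch = v∥ T = (3.026×10⁵)(3.787×10⁻⁶) ≈ 1.15 m.

p ≈ 1.15 m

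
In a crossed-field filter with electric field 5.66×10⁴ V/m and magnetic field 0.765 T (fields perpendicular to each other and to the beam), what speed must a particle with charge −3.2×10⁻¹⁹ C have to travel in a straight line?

v = 7.40×10⁴ m/s

Straight-line motion ⇒ electric and magnetic forces cancel, so E = vB.
v = E/B = 5.66×10⁴/0.765 = 7.40×10⁴ m/s.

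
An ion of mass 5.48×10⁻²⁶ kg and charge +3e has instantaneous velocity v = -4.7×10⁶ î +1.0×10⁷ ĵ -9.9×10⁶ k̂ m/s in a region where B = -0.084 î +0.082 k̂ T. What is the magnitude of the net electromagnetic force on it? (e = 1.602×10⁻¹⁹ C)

v×B = (8.20×10⁵, 1.22×10⁶, 8.40×10⁵) N/C.
F = q v×B = (4.806×10⁻¹⁹ C)·(8.20×10⁵, 1.22×10⁶, 8.40×10⁵) = (3.94×10⁻¹³, 5.85×10⁻¹³, 4.04×10⁻¹³) N.
|F| = 8.13×10⁻¹³ N.

|F| ≈ 8.13×10⁻¹³ N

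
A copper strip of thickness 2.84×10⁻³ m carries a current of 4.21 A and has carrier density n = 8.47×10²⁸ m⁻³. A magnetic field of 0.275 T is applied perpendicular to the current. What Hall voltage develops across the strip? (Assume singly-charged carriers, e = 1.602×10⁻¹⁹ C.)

V_H ≈ 3.00×10⁻⁸ V

V_H = IB/(n e t).
V_H = (4.21)(0.275)/((8.47×10²⁸)(1.602×10⁻¹⁹)(2.84×10⁻³)) ≈ 3.00×10⁻⁸ V.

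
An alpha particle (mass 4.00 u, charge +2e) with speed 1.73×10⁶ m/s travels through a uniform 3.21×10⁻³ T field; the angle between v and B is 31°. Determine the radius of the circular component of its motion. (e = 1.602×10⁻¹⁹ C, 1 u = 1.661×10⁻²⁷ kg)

r ≈ 5.76 m

v⊥ = v sinθ = 1.73×10⁶·sin31° ≈ 8.910×10⁵ m/s.
r = m v⊥/(|q|B) = (6.644×10⁻²⁷)(8.910×10⁵)/((3.204×10⁻¹⁹)(3.21×10⁻³)) ≈ 5.76 m.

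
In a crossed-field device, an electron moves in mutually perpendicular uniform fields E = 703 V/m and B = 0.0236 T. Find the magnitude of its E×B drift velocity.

v_d ≈ 2.98×10⁴ m/s

In crossed fields the guiding centre drifts at v_d = |E×B|/B² = E/B, independent of charge and mass.
v_d = 703/0.0236 = 2.98×10⁴ m/s.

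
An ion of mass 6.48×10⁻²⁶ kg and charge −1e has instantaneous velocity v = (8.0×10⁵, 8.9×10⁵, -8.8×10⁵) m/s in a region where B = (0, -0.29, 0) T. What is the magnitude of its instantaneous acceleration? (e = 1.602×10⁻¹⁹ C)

|a| ≈ 8.53×10¹¹ m/s²

v×B = (-2.55×10⁵, 0, -2.32×10⁵) N/C.
F = q v×B = (−1.602×10⁻¹⁹ C)·(-2.55×10⁵, 0, -2.32×10⁵) = (4.09×10⁻¹⁴, 0, 3.72×10⁻¹⁴) N.
|a| = |F|/m = 5.525×10⁻¹⁴/6.48×10⁻²⁶ ≈ 8.53×10¹¹ m/s².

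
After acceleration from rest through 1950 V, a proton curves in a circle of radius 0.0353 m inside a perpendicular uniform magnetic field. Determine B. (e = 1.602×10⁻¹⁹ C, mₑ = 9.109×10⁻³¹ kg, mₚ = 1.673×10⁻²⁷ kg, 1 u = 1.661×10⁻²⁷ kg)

B ≈ 0.181 T

v = √(2|q|V/m) = √(2·1.602×10⁻¹⁹·1950/1.673×10⁻²⁷) ≈ 6.111×10⁵ m/s.
B = mv/(|q|r) = (1.673×10⁻²⁷)(6.111×10⁵)/((1.602×10⁻¹⁹)(0.0353)) ≈ 0.181 T.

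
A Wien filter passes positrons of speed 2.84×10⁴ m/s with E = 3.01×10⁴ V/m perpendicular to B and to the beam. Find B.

B = 1.06 T

Balance of forces in the selector: qE = qvB ⇒ B = E/v.
B = 3.01×10⁴/2.84×10⁴ = 1.06 T.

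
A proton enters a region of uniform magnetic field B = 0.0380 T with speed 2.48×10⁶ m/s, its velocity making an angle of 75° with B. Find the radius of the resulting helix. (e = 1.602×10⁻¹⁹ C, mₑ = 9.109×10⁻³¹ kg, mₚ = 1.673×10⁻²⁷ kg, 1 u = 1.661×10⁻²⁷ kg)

r ≈ 0.658 m

v⊥ = v sinθ = 2.48×10⁶·sin75° ≈ 2.395×10⁶ m/s.
r = m v⊥/(|q|B) = (1.673×10⁻²⁷)(2.395×10⁶)/((1.602×10⁻¹⁹)(0.0380)) ≈ 0.658 m.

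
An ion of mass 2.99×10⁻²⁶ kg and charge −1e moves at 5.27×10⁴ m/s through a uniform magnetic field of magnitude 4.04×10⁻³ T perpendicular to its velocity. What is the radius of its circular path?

The magnetic force provides the centripetal force: |q|vB = mv²/r.
r = mv/(|q|B) = (2.99×10⁻²⁶)(5.27×10⁴)/((1.602×10⁻¹⁹)(4.04×10⁻³)) ≈ 2.43 m.

r ≈ 2.43 m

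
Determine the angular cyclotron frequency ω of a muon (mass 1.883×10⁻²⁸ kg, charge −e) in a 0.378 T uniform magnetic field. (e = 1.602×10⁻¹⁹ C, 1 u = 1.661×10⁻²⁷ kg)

ω = |q|B/m.
ω = (1.602×10⁻¹⁹)(0.378)/1.883×10⁻²⁸ ≈ 3.22×10⁸ rad/s.

ω ≈ 3.22×10⁸ rad/s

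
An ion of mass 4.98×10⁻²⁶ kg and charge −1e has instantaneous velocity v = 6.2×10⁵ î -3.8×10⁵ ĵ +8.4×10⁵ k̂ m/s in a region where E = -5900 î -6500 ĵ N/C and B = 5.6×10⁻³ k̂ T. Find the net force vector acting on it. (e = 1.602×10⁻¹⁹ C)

F ≈ (1.29×10⁻¹⁵, 1.60×10⁻¹⁵, 0) N

v×B = (-2130, -3470, 0) N/C.
E + v×B = (-8030, -9970, 0) N/C.
F = q(E + v×B) = (−1.602×10⁻¹⁹ C)·(-8030, -9970, 0) = (1.29×10⁻¹⁵, 1.60×10⁻¹⁵, 0) N.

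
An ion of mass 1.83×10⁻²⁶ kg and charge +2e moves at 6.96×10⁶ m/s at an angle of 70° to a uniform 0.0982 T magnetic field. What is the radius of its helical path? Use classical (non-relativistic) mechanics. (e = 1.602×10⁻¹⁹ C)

r ≈ 3.80 m

v⊥ = v sinθ = 6.96×10⁶·sin70° ≈ 6.540×10⁶ m/s.
r = m v⊥/(|q|B) = (1.83×10⁻²⁶)(6.540×10⁶)/((3.204×10⁻¹⁹)(0.0982)) ≈ 3.80 m.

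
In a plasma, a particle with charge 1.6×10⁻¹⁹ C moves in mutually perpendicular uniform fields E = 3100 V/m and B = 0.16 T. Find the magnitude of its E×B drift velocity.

In crossed fields the guiding centre drifts at v_d = |E×B|/B² = E/B, independent of charge and mass.
v_d = 3100/0.16 = 1.9×10⁴ m/s.

v_d ≈ 1.9×10⁴ m/s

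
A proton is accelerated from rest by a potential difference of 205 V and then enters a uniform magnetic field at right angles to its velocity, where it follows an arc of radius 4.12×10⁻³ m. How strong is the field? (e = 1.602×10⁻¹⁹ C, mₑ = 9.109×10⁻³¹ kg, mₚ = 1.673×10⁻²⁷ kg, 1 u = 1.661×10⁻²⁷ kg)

v = √(2|q|V/m) = √(2·1.602×10⁻¹⁹·205/1.673×10⁻²⁷) ≈ 1.981×10⁵ m/s.
B = mv/(|q|r) = (1.673×10⁻²⁷)(1.981×10⁵)/((1.602×10⁻¹⁹)(4.12×10⁻³)) ≈ 0.502 T.

B ≈ 0.502 T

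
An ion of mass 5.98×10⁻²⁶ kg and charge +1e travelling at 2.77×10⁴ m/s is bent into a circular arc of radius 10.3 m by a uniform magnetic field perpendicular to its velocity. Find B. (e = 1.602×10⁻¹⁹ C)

B ≈ 1.00×10⁻³ T

From |q|vB = mv²/r, B = mv/(|q|r).
B = (5.98×10⁻²⁶)(2.77×10⁴)/((1.602×10⁻¹⁹)(10.3)) ≈ 1.00×10⁻³ T.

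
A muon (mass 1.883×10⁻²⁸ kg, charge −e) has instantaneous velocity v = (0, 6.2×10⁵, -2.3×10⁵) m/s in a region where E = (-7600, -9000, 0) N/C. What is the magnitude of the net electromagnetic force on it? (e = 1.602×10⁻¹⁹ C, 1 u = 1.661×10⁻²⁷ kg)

Only an electric field acts, so F = qE = (−1.602×10⁻¹⁹ C)·(-7600, -9000, 0) = (1.22×10⁻¹⁵, 1.44×10⁻¹⁵, 0) N.
|F| = 1.89×10⁻¹⁵ N.

|F| ≈ 1.89×10⁻¹⁵ N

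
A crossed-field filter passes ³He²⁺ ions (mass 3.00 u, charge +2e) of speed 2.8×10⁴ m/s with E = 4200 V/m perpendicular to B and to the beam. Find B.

Balance of forces in the selector: qE = qvB ⇒ B = E/v.
B = 4200/2.8×10⁴ = 0.15 T.

B = 0.15 T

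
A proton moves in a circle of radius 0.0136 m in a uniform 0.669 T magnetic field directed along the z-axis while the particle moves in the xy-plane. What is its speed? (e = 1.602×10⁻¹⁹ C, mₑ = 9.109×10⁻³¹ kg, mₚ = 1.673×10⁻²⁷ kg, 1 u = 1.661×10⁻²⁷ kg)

From |q|vB = mv²/r, v = |q|Br/m.
v = (1.602×10⁻¹⁹)(0.669)(0.0136)/1.673×10⁻²⁷ ≈ 8.71×10⁵ m/s.

v ≈ 8.71×10⁵ m/s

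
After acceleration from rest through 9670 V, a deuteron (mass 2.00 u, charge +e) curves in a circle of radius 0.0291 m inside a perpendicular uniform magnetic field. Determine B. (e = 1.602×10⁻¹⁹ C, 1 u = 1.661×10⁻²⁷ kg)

v = √(2|q|V/m) = √(2·1.602×10⁻¹⁹·9670/3.322×10⁻²⁷) ≈ 9.657×10⁵ m/s.
B = mv/(|q|r) = (3.322×10⁻²⁷)(9.657×10⁵)/((1.602×10⁻¹⁹)(0.0291)) ≈ 0.688 T.

B ≈ 0.688 T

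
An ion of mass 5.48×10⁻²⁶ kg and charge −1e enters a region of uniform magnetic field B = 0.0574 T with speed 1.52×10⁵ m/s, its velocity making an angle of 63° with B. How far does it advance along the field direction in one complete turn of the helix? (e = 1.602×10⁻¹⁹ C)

p ≈ 2.58 m

v∥ = v cosθ = 1.52×10⁵·cos63° ≈ 6.901×10⁴ m/s.
T = 2πm/(|q|B) = 2π(5.48×10⁻²⁶)/((1.602×10⁻¹⁹)(0.0574)) ≈ 3.744×10⁻⁵ s.
pitch = v∥ T = (6.901×10⁴)(3.744×10⁻⁵) ≈ 2.58 m.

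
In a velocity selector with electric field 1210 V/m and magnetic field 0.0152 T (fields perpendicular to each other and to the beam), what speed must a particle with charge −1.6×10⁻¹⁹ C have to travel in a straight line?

For undeflected motion the electric and magnetic forces balance: qE = qvB.
v = E/B = 1210/0.0152 = 7.96×10⁴ m/s.

v = 7.96×10⁴ m/s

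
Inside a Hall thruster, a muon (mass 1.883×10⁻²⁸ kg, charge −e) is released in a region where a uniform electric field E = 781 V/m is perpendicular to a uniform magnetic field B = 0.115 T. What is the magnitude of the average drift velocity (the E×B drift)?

The E×B drift speed is v_d = E/B.
v_d = 781/0.115 = 6790 m/s.

v_d ≈ 6790 m/s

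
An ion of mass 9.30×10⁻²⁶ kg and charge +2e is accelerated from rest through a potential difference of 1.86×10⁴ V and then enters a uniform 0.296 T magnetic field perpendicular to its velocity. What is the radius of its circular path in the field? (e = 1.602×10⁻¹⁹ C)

Acceleration: |q|V = ½mv² ⇒ v = √(2|q|V/m) = √(2·3.204×10⁻¹⁹·1.86×10⁴/9.30×10⁻²⁶) ≈ 3.580×10⁵ m/s.
In the field: r = mv/(|q|B) = (9.30×10⁻²⁶)(3.580×10⁵)/((3.204×10⁻¹⁹)(0.296)) ≈ 0.351 m.

r ≈ 0.351 m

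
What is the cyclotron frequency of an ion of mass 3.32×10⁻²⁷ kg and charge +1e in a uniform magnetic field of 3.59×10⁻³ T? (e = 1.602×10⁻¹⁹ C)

f = |q|B/(2πm).
f = (1.602×10⁻¹⁹)(3.59×10⁻³)/(2π·3.32×10⁻²⁷) ≈ 2.76×10⁴ Hz.

f ≈ 2.76×10⁴ Hz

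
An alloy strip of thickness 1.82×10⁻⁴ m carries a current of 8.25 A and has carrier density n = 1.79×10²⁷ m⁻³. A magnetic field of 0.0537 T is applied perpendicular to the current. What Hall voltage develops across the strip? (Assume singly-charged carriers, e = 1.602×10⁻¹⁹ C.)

V_H = IB/(n e t).
V_H = (8.25)(0.0537)/((1.79×10²⁷)(1.602×10⁻¹⁹)(1.82×10⁻⁴)) ≈ 8.49×10⁻⁶ V.

V_H ≈ 8.49×10⁻⁶ V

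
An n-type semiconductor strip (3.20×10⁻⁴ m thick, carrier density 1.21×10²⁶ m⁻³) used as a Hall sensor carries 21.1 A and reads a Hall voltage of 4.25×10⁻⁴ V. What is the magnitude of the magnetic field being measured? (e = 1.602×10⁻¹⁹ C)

B ≈ 0.125 T

From V_H = IB/(n e t), B = V_H n e t / I.
B = (4.25×10⁻⁴)(1.21×10²⁶)(1.602×10⁻¹⁹)(3.20×10⁻⁴)/21.1 ≈ 0.125 T.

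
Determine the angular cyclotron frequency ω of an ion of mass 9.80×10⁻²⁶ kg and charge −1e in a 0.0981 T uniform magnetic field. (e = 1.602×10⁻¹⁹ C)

ω ≈ 1.60×10⁵ rad/s

ω = |q|B/m.
ω = (1.602×10⁻¹⁹)(0.0981)/9.80×10⁻²⁶ ≈ 1.60×10⁵ rad/s.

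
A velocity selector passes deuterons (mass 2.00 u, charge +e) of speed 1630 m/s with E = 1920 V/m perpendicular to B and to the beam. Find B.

B = 1.18 T

Balance of forces in the selector: qE = qvB ⇒ B = E/v.
B = 1920/1630 = 1.18 T.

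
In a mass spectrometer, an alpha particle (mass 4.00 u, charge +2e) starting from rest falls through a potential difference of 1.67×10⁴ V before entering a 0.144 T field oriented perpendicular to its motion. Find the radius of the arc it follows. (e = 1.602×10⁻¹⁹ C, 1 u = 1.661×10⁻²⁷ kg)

r ≈ 0.183 m

Acceleration: |q|V = ½mv² ⇒ v = √(2|q|V/m) = √(2·3.204×10⁻¹⁹·1.67×10⁴/6.644×10⁻²⁷) ≈ 1.269×10⁶ m/s.
In the field: r = mv/(|q|B) = (6.644×10⁻²⁷)(1.269×10⁶)/((3.204×10⁻¹⁹)(0.144)) ≈ 0.183 m.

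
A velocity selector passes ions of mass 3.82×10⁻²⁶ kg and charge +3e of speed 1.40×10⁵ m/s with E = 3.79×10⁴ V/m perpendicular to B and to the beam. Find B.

B = 0.271 T

Balance of forces in the selector: qE = qvB ⇒ B = E/v.
B = 3.79×10⁴/1.40×10⁵ = 0.271 T.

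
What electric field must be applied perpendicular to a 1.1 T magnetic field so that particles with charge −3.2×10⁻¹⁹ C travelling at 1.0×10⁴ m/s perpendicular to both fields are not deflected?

E = 1.1×10⁴ V/m

For straight-line motion qE = qvB, so E = vB.
E = 1.0×10⁴ × 1.1 = 1.1×10⁴ V/m.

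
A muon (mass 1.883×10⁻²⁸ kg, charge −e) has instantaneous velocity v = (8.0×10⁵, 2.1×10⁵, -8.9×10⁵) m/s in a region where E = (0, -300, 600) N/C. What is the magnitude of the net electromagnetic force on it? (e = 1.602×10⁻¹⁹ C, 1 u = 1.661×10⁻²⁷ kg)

|F| ≈ 1.07×10⁻¹⁶ N

Only an electric field acts, so F = qE = (−1.602×10⁻¹⁹ C)·(0, -300, 600) = (0, 4.81×10⁻¹⁷, -9.61×10⁻¹⁷) N.
|F| = 1.07×10⁻¹⁶ N.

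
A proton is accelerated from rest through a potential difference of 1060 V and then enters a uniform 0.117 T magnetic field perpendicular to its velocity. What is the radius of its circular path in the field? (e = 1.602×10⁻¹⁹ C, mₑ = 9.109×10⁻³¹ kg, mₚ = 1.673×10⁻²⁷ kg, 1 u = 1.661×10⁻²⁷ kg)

Acceleration: |q|V = ½mv² ⇒ v = √(2|q|V/m) = √(2·1.602×10⁻¹⁹·1060/1.673×10⁻²⁷) ≈ 4.506×10⁵ m/s.
In the field: r = mv/(|q|B) = (1.673×10⁻²⁷)(4.506×10⁵)/((1.602×10⁻¹⁹)(0.117)) ≈ 0.0402 m.

r ≈ 0.0402 m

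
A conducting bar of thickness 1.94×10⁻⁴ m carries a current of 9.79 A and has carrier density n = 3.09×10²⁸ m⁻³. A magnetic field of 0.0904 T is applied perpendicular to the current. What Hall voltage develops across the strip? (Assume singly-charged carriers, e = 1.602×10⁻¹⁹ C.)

V_H = IB/(n e t).
V_H = (9.79)(0.0904)/((3.09×10²⁸)(1.602×10⁻¹⁹)(1.94×10⁻⁴)) ≈ 9.22×10⁻⁷ V.

V_H ≈ 9.22×10⁻⁷ V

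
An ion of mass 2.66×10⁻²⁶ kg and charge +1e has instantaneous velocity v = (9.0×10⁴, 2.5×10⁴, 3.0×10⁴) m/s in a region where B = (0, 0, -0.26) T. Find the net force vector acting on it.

v×B = (-6500, 2.34×10⁴, 0) N/C.
F = q v×B = (1.602×10⁻¹⁹ C)·(-6500, 2.34×10⁴, 0) = (-1.04×10⁻¹⁵, 3.75×10⁻¹⁵, 0) N.

F ≈ (-1.04×10⁻¹⁵, 3.75×10⁻¹⁵, 0) N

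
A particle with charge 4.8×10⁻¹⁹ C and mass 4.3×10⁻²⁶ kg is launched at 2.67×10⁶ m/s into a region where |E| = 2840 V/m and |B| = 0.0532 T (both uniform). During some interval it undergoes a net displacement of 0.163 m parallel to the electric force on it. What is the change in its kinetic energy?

ΔKE ≈ 2.22×10⁻¹⁶ J

The magnetic force is always ⟂ v and does no work; only the electric force changes KE.
ΔKE = F_E · d = |q|E d = (4.8×10⁻¹⁹)(2840)(0.163) ≈ 2.22×10⁻¹⁶ J.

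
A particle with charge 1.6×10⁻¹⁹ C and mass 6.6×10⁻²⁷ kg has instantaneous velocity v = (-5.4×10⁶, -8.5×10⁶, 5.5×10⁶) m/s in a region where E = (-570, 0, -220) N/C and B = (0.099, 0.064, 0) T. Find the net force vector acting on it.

v×B = (-3.52×10⁵, 5.44×10⁵, 4.96×10⁵) N/C.
E + v×B = (-3.53×10⁵, 5.44×10⁵, 4.96×10⁵) N/C.
F = q(E + v×B) = (1.6×10⁻¹⁹ C)·(-3.53×10⁵, 5.44×10⁵, 4.96×10⁵) = (-5.64×10⁻¹⁴, 8.71×10⁻¹⁴, 7.93×10⁻¹⁴) N.

F ≈ (-5.64×10⁻¹⁴, 8.71×10⁻¹⁴, 7.93×10⁻¹⁴) N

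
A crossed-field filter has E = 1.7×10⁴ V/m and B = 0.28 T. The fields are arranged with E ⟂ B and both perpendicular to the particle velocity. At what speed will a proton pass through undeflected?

v = 6.1×10⁴ m/s

Straight-line motion ⇒ electric and magnetic forces cancel, so E = vB.
v = E/B = 1.7×10⁴/0.28 = 6.1×10⁴ m/s.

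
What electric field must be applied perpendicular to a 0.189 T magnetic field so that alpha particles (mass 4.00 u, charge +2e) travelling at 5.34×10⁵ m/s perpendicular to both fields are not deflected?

E = 1.01×10⁵ V/m

For straight-line motion qE = qvB, so E = vB.
E = 5.34×10⁵ × 0.189 = 1.01×10⁵ V/m.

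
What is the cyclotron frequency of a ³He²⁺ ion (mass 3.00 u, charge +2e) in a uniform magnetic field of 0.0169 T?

f = |q|B/(2πm).
f = (3.204×10⁻¹⁹)(0.0169)/(2π·4.983×10⁻²⁷) ≈ 1.73×10⁵ Hz.

f ≈ 1.73×10⁵ Hz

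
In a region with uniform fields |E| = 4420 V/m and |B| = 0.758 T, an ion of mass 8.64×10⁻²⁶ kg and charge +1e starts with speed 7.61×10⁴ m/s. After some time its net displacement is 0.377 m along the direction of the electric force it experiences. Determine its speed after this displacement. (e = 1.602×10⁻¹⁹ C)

v_f ≈ 1.09×10⁵ m/s

B does no work; ΔKE = |q|E d.
½mv_f² = ½mv₀² + |q|Ed = ½(8.64×10⁻²⁶)(7.61×10⁴)² + (1.602×10⁻¹⁹)(4420)(0.377) ≈ 2.502×10⁻¹⁶ J + 2.669×10⁻¹⁶ J ≈ 5.171×10⁻¹⁶ J.
v_f = √(2·5.171×10⁻¹⁶/8.64×10⁻²⁶) ≈ 1.09×10⁵ m/s.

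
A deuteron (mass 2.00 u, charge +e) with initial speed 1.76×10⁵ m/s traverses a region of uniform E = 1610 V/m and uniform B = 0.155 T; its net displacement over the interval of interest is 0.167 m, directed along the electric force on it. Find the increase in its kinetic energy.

ΔKE ≈ 4.31×10⁻¹⁷ J

The magnetic force is always ⟂ v and does no work; only the electric force changes KE.
ΔKE = F_E · d = |q|E d = (1.602×10⁻¹⁹)(1610)(0.167) ≈ 4.31×10⁻¹⁷ J.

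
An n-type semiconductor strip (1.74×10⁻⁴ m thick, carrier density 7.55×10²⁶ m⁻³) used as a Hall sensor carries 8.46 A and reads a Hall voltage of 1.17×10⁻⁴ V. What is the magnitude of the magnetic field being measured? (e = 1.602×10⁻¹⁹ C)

From V_H = IB/(n e t), B = V_H n e t / I.
B = (1.17×10⁻⁴)(7.55×10²⁶)(1.602×10⁻¹⁹)(1.74×10⁻⁴)/8.46 ≈ 0.291 T.

B ≈ 0.291 T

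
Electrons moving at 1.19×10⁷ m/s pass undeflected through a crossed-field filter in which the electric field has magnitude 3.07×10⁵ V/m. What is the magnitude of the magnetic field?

Balance of forces in the selector: qE = qvB ⇒ B = E/v.
B = 3.07×10⁵/1.19×10⁷ = 0.0258 T.

B = 0.0258 T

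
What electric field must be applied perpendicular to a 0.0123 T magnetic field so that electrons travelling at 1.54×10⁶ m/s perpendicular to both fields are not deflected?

For straight-line motion qE = qvB, so E = vB.
E = 1.54×10⁶ × 0.0123 = 1.89×10⁴ V/m.

E = 1.89×10⁴ V/m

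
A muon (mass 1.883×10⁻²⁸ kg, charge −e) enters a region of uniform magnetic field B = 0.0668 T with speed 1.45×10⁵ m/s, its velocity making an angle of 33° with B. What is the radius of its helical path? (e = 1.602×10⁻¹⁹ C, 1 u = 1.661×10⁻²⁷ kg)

v⊥ = v sinθ = 1.45×10⁵·sin33° ≈ 7.897×10⁴ m/s.
r = m v⊥/(|q|B) = (1.883×10⁻²⁸)(7.897×10⁴)/((1.602×10⁻¹⁹)(0.0668)) ≈ 1.39×10⁻³ m.

r ≈ 1.39×10⁻³ m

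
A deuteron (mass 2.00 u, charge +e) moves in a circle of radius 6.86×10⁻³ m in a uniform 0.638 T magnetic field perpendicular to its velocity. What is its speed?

From |q|vB = mv²/r, v = |q|Br/m.
v = (1.602×10⁻¹⁹)(0.638)(6.86×10⁻³)/3.322×10⁻²⁷ ≈ 2.11×10⁵ m/s.

v ≈ 2.11×10⁵ m/s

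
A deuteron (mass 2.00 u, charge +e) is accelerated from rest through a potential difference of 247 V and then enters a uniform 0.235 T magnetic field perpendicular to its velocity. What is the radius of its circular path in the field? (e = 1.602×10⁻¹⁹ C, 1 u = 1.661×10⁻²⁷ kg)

r ≈ 0.0136 m

Acceleration: |q|V = ½mv² ⇒ v = √(2|q|V/m) = √(2·1.602×10⁻¹⁹·247/3.322×10⁻²⁷) ≈ 1.543×10⁵ m/s.
In the field: r = mv/(|q|B) = (3.322×10⁻²⁷)(1.543×10⁵)/((1.602×10⁻¹⁹)(0.235)) ≈ 0.0136 m.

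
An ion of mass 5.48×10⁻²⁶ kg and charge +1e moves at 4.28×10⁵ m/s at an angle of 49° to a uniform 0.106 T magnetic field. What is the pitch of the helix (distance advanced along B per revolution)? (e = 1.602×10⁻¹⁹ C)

p ≈ 5.69 m

v∥ = v cosθ = 4.28×10⁵·cos49° ≈ 2.808×10⁵ m/s.
T = 2πm/(|q|B) = 2π(5.48×10⁻²⁶)/((1.602×10⁻¹⁹)(0.106)) ≈ 2.028×10⁻⁵ s.
pitch = v∥ T = (2.808×10⁵)(2.028×10⁻⁵) ≈ 5.69 m.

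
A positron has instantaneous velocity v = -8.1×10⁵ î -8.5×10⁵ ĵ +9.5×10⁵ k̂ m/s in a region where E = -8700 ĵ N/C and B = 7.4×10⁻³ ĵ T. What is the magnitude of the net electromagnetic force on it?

v×B = (-7030, 0, -5990) N/C.
E + v×B = (-7030, -8700, -5990) N/C.
F = q(E + v×B) = (1.602×10⁻¹⁹ C)·(-7030, -8700, -5990) = (-1.13×10⁻¹⁵, -1.39×10⁻¹⁵, -9.60×10⁻¹⁶) N.
|F| = 2.03×10⁻¹⁵ N.

|F| ≈ 2.03×10⁻¹⁵ N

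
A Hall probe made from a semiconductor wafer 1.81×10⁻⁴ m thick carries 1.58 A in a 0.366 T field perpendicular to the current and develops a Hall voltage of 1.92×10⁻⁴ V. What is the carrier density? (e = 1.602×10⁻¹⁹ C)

From V_H = IB/(n e t), n = IB/(V_H e t).
n = (1.58)(0.366)/((1.92×10⁻⁴)(1.602×10⁻¹⁹)(1.81×10⁻⁴)) ≈ 1.04×10²⁶ m⁻³.

n ≈ 1.04×10²⁶ m⁻³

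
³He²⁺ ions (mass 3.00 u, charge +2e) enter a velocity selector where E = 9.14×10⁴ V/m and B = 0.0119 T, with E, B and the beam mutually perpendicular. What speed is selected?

For undeflected motion the electric and magnetic forces balance: qE = qvB.
v = E/B = 9.14×10⁴/0.0119 = 7.68×10⁶ m/s.

v = 7.68×10⁶ m/s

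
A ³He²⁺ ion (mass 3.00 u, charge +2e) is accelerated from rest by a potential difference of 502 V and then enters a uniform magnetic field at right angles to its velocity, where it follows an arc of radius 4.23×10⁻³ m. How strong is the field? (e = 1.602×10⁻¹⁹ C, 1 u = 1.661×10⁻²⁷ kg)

v = √(2|q|V/m) = √(2·3.204×10⁻¹⁹·502/4.983×10⁻²⁷) ≈ 2.541×10⁵ m/s.
B = mv/(|q|r) = (4.983×10⁻²⁷)(2.541×10⁵)/((3.204×10⁻¹⁹)(4.23×10⁻³)) ≈ 0.934 T.

B ≈ 0.934 T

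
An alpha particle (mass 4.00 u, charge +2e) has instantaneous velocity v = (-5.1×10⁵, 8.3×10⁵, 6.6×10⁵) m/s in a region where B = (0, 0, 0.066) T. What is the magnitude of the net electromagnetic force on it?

|F| ≈ 2.06×10⁻¹⁴ N

v×B = (5.48×10⁴, 3.37×10⁴, 0) N/C.
F = q v×B = (3.204×10⁻¹⁹ C)·(5.48×10⁴, 3.37×10⁴, 0) = (1.76×10⁻¹⁴, 1.08×10⁻¹⁴, 0) N.
|F| = 2.06×10⁻¹⁴ N.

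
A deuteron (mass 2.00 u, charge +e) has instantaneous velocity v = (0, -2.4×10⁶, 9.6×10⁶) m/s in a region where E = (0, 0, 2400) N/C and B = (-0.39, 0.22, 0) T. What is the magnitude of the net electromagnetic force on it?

v×B = (-2.11×10⁶, -3.74×10⁶, -9.36×10⁵) N/C.
E + v×B = (-2.11×10⁶, -3.74×10⁶, -9.34×10⁵) N/C.
F = q(E + v×B) = (1.602×10⁻¹⁹ C)·(-2.11×10⁶, -3.74×10⁶, -9.34×10⁵) = (-3.38×10⁻¹³, -6.00×10⁻¹³, -1.50×10⁻¹³) N.
|F| = 7.05×10⁻¹³ N.

|F| ≈ 7.05×10⁻¹³ N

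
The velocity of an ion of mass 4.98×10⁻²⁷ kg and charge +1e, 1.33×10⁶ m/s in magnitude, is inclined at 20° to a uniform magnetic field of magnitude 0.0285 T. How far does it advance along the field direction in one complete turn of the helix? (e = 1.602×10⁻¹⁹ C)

p ≈ 8.57 m

v∥ = v cosθ = 1.33×10⁶·cos20° ≈ 1.250×10⁶ m/s.
T = 2πm/(|q|B) = 2π(4.98×10⁻²⁷)/((1.602×10⁻¹⁹)(0.0285)) ≈ 6.853×10⁻⁶ s.
pitch = v∥ T = (1.250×10⁶)(6.853×10⁻⁶) ≈ 8.57 m.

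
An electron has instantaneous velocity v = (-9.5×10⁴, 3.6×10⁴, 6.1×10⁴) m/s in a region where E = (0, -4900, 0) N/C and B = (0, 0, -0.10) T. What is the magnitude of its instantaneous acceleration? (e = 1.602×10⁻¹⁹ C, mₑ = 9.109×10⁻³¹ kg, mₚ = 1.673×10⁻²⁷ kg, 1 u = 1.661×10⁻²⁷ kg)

|a| ≈ 2.61×10¹⁵ m/s²

v×B = (-3600, -9500, 0) N/C.
E + v×B = (-3600, -1.44×10⁴, 0) N/C.
F = q(E + v×B) = (−1.602×10⁻¹⁹ C)·(-3600, -1.44×10⁴, 0) = (5.77×10⁻¹⁶, 2.31×10⁻¹⁵, 0) N.
|a| = |F|/m = 2.378×10⁻¹⁵/9.109×10⁻³¹ ≈ 2.61×10¹⁵ m/s².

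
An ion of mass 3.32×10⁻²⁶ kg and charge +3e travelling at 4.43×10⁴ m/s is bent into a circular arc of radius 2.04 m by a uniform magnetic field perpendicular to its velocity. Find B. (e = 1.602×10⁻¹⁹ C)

B ≈ 1.50×10⁻³ T

From |q|vB = mv²/r, B = mv/(|q|r).
B = (3.32×10⁻²⁶)(4.43×10⁴)/((4.806×10⁻¹⁹)(2.04)) ≈ 1.50×10⁻³ T.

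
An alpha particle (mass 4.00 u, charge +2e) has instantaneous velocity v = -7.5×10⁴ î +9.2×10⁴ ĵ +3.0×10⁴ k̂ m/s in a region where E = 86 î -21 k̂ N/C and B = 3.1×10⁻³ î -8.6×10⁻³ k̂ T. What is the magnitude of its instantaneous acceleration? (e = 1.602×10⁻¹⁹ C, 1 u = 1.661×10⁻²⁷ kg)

|a| ≈ 4.56×10¹⁰ m/s²

v×B = (-791, -552, -285) N/C.
E + v×B = (-705, -552, -306) N/C.
F = q(E + v×B) = (3.204×10⁻¹⁹ C)·(-705, -552, -306) = (-2.26×10⁻¹⁶, -1.77×10⁻¹⁶, -9.81×10⁻¹⁷) N.
|a| = |F|/m = 3.032×10⁻¹⁶/6.644×10⁻²⁷ ≈ 4.56×10¹⁰ m/s².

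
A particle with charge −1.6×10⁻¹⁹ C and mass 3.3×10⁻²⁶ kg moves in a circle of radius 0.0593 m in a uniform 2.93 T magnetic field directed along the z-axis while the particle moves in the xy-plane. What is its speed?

From |q|vB = mv²/r, v = |q|Br/m.
v = (1.6×10⁻¹⁹)(2.93)(0.0593)/3.3×10⁻²⁶ ≈ 8.42×10⁵ m/s.

v ≈ 8.42×10⁵ m/s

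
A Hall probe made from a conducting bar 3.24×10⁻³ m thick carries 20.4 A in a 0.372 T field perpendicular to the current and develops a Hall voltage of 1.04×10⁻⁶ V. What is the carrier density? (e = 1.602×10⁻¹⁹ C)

From V_H = IB/(n e t), n = IB/(V_H e t).
n = (20.4)(0.372)/((1.04×10⁻⁶)(1.602×10⁻¹⁹)(3.24×10⁻³)) ≈ 1.41×10²⁸ m⁻³.

n ≈ 1.41×10²⁸ m⁻³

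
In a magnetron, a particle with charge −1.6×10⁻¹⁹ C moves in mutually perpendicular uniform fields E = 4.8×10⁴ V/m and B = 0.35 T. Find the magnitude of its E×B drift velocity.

The E×B drift speed is v_d = E/B.
v_d = 4.8×10⁴/0.35 = 1.4×10⁵ m/s.

v_d ≈ 1.4×10⁵ m/s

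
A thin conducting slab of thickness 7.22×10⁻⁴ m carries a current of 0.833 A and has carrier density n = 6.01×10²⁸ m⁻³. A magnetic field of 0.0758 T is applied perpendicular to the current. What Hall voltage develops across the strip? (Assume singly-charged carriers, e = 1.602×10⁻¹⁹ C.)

V_H ≈ 9.08×10⁻⁹ V

V_H = IB/(n e t).
V_H = (0.833)(0.0758)/((6.01×10²⁸)(1.602×10⁻¹⁹)(7.22×10⁻⁴)) ≈ 9.08×10⁻⁹ V.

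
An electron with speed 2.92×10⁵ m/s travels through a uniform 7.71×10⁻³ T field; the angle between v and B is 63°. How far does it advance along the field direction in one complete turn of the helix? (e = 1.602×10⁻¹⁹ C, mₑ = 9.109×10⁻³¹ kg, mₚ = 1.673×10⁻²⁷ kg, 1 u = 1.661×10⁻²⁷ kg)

p ≈ 6.14×10⁻⁴ m

v∥ = v cosθ = 2.92×10⁵·cos63° ≈ 1.326×10⁵ m/s.
T = 2πm/(|q|B) = 2π(9.109×10⁻³¹)/((1.602×10⁻¹⁹)(7.71×10⁻³)) ≈ 4.634×10⁻⁹ s.
pitch = v∥ T = (1.326×10⁵)(4.634×10⁻⁹) ≈ 6.14×10⁻⁴ m.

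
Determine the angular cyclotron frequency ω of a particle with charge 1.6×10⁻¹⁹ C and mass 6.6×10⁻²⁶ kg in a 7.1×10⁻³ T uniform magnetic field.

ω ≈ 1.7×10⁴ rad/s

ω = |q|B/m.
ω = (1.6×10⁻¹⁹)(7.1×10⁻³)/6.6×10⁻²⁶ ≈ 1.7×10⁴ rad/s.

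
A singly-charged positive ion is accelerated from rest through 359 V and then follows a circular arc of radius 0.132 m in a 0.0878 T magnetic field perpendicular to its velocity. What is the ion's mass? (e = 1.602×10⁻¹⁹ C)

Combine |q|V = ½mv² and r = mv/(|q|B): eliminate v to get m = qB²r²/(2V).
m = (1.602×10⁻¹⁹)(0.0878)²(0.132)²/(2·359) ≈ 3.00×10⁻²⁶ kg.

m ≈ 3.00×10⁻²⁶ kg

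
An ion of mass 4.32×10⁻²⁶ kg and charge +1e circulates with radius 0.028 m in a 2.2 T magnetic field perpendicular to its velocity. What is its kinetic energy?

KE ≈ 1.1×10⁻¹⁵ J

v = |q|Br/m, then KE = ½mv² = (qBr)²/(2m).
v = (1.602×10⁻¹⁹)(2.2)(0.028)/4.32×10⁻²⁶ ≈ 2.284×10⁵ m/s.
KE = ½(4.32×10⁻²⁶)(2.284×10⁵)² ≈ 1.1×10⁻¹⁵ J.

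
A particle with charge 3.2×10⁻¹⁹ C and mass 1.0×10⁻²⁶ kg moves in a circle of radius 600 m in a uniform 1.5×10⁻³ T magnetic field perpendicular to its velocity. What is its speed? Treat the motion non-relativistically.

From |q|vB = mv²/r, v = |q|Br/m.
v = (3.2×10⁻¹⁹)(1.5×10⁻³)(600)/1.0×10⁻²⁶ ≈ 2.9×10⁷ m/s.

v ≈ 2.9×10⁷ m/s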